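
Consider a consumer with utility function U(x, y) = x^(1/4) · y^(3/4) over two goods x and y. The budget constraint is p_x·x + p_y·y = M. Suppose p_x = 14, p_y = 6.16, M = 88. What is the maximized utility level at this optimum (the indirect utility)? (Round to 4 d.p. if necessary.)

Tangency: MRS = (1/3)·y/x = p_x/p_y.
Rearranging, p_y·y = 3·p_x·x. Substituting into the budget gives p_x·x·(1 + 3) = M.
Demand: x*(p_x,p_y,M) = 0.25·M/p_x and y* = 0.75·M/p_y.
At p_x=14, p_y=6.16, M=88: x* = 0.25·88/14 = 1.5714, y* = 10.7143.
Utility at the optimum: U(1.5714, 10.7143) = 6.6305.

V = 6.6305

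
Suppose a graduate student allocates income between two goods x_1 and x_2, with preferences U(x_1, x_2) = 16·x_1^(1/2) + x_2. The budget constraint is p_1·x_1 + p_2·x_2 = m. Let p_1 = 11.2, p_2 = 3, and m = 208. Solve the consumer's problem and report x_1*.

Utility is quasi-linear in x_2; the FOC for x_1 is 8/√x_1 = p_1/p_2.
Thus x_1* = (8·p_2/p_1)² — independent of m — with the rest of income spent on x_2.
Plugging in: x_1* = (8·3/11.2)² = 4.5918.

x_1* = 4.5918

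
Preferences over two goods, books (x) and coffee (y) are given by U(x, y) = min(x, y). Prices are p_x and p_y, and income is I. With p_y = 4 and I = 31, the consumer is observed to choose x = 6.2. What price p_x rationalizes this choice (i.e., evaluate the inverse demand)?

p_x = 1

With perfect complements, no substitution: consume in ratio x:y = 1:1.
Budget: p_x·x + p_y·x = I, so (p_x + p_y)·x = I.
Demand: x*(p_x,p_y,I) = I/(p_x + p_y), y* = I/(p_x + p_y).
Set x* = 6.2 in the demand function and solve for p_x: p_x = 1.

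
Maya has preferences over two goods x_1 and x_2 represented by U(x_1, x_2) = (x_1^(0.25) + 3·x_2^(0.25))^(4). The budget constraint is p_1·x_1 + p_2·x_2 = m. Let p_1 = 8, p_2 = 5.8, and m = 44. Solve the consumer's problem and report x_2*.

x_2* = 6.2819

MRS = MU_x_1/MU_x_2 = (1/3)·(x_2/x_1)^(0.75). Set equal to p_1/p_2.
Solve for the ratio: x_2/x_1 = [3·p_1/p_2]^(4/3).
With the ratio pinned down, the budget gives x_1* = m/(p_1 + p_2·(x_2/x_1)) and x_2* = (x_2/x_1)·x_1*.
Numerically x_2/x_1 = 6.643205, so x_1* = 44/(8 + 5.8·6.643205) = 0.9456 and x_2* = 6.643205·0.9456 = 6.2819.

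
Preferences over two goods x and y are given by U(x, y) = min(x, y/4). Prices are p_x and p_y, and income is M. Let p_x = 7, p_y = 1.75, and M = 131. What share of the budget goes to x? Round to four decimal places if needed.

share on x = 0.5

With perfect complements, no substitution: consume in ratio x:y = 1:4.
Budget: p_x·x + p_y·4·x = M, so (p_x + 4·p_y)·x = M.
Demand: x*(p_x,p_y,M) = M/(p_x + 4·p_y), y* = 4·M/(p_x + 4·p_y).
Here 7 + 4·1.75 = 14, giving x* = 9.3571 and y* = 37.4286.
Expenditure on x: 7·9.3571 = 65.5; share = 0.5.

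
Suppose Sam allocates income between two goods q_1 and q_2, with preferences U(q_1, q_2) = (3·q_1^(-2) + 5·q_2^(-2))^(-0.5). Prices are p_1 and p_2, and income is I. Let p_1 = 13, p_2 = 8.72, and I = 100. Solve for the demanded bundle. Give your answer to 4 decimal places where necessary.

Numerically q_2/q_1 = 1.354436, so q_1* = 100/(13 + 8.72·1.354436) = 4.0305 and q_2* = 1.354436·4.0305 = 5.4591.

q_1* = 4.0305, q_2* = 5.4591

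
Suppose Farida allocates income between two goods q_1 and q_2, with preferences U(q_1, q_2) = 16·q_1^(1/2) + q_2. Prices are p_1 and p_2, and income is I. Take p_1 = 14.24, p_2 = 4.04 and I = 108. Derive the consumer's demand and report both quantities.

Utility is quasi-linear in q_2; the FOC for q_1 is 8/√q_1 = p_1/p_2.
Thus q_1* = (8·p_2/p_1)² — independent of I — with the rest of income spent on q_2.
Plugging in: q_1* = (8·4.04/14.24)² = 5.1514, q_2* = 8.5754.

q_1* = 5.1514, q_2* = 8.5754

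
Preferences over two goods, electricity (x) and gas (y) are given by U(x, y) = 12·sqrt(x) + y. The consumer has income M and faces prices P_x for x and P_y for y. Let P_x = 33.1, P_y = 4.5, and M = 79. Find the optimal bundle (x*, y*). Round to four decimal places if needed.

x* = 0.6654, y* = 12.6613

Utility is quasi-linear in y; the FOC for x is 6/√x = P_x/P_y.
Thus x* = (6·P_y/P_x)² — independent of M — with the rest of income spent on y.
Plugging in: x* = (6·4.5/33.1)² = 0.6654, y* = 12.6613.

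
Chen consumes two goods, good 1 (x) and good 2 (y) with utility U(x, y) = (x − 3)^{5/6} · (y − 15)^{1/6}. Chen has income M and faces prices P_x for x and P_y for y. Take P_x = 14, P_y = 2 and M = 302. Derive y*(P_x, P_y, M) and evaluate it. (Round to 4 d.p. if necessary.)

y* = 34.1667

Let x' = x−3, y' = y−15. MRS = 5·y'/x' = P_x/P_y.
Substituting into the budget: x* = 3 + 5/6·(M − 3·P_x − 15·P_y)/P_x, and y* = 15 + 1/6·(…)/P_y.
Discretionary income = 302 − 3·14 − 15·2 = 230; y* = 15 + 1/6·230/2 = 34.1667.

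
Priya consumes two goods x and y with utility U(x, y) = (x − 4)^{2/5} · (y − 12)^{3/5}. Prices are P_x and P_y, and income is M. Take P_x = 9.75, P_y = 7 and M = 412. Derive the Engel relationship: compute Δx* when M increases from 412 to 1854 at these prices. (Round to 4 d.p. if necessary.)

Δx* = 59.159

MRS = (2/3)·(y−12)/(x−4). Tangency with P_x/P_y gives y−12 = (3/2)·(P_x/P_y)·(x−4).
After buying the subsistence bundle (4, 12), a share 0.4 of the remaining income goes to x: x* = 4 + 0.4·(M − 4P_x − 12P_y)/P_x.
Discretionary income = 412 − 4·9.75 − 12·7 = 289; x* = 4 + 0.4·289/9.75 = 15.8564.
At M' = 1854: x* = 75.0154. Change: 75.0154 − 15.8564 = 59.159.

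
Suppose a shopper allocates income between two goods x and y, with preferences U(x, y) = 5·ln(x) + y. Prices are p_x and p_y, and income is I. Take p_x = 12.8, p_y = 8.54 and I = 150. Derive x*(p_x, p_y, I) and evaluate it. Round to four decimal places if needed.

So x*(p_x,p_y) = 5·p_y/p_x, independent of income; and y* = (I − 5·p_y)/p_y.
At the given prices: x* = 5·8.54/12.8 = 3.3359.

x* = 3.3359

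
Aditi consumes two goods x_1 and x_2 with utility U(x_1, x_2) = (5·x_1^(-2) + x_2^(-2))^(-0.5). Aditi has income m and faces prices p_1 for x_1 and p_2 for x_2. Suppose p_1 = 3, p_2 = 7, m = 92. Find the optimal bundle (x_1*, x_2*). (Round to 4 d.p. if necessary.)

x_1* = 15.1157, x_2* = 6.6647

MU_x_1 ∝ 5·x_1^(-3), MU_x_2 ∝ x_2^(-3), so MRS = 5·(x_2/x_1)^(3) = p_1/p_2.
Solve for the ratio: x_2/x_1 = [(1/5)·p_1/p_2]^(1/3).
Substitute x_2 = (x_2/x_1)·x_1 into the budget: x_1* = m/(p_1 + p_2·(x_2/x_1)).
Numerically x_2/x_1 = 0.440911, so x_1* = 92/(3 + 7·0.440911) = 15.1157 and x_2* = 0.440911·15.1157 = 6.6647.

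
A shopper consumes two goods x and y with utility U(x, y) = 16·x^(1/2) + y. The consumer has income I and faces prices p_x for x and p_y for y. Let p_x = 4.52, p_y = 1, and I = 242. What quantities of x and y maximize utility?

x* = 3.1326, y* = 227.8407

MU_x = 8/√x, MU_y = 1. Tangency: 8/√x = p_x/p_y.
Solve: √x = 8·p_y/p_x, so x*(p_x,p_y) = (8·p_y/p_x)², and y* = (I − p_x·x*)/p_y.
Plugging in: x* = (8·1/4.52)² = 3.1326, y* = 227.8407.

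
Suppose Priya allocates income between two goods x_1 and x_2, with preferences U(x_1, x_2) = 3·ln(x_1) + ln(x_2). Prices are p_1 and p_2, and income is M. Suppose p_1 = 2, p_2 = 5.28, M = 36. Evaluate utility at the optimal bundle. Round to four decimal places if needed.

V = 8.3414

Tangency: MRS = 3·x_2/x_1 = p_1/p_2.
Rearranging, p_2·x_2 = (1/3)·p_1·x_1. Substituting into the budget gives p_1·x_1·(1 + (1/3)) = M.
Demand: x_1*(p_1,p_2,M) = 0.75·M/p_1 and x_2* = 0.25·M/p_2.
At p_1=2, p_2=5.28, M=36: x_1* = 0.75·36/2 = 13.5, x_2* = 1.7045.
Utility at the optimum: U(13.5, 1.7045) = 8.3414.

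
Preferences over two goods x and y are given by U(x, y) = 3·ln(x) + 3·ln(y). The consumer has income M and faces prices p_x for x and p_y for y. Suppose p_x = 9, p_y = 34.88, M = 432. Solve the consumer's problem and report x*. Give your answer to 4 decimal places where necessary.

MU_x/MU_y = (3·y)/(3·x); tangency sets this equal to p_x/p_y.
Rearranging, p_y·y = p_x·x. Substituting into the budget gives p_x·x·(1 + 1) = M.
Demand: x*(p_x,p_y,M) = 0.5·M/p_x and y* = 0.5·M/p_y.
At p_x=9, p_y=34.88, M=432: x* = 0.5·432/9 = 24.

x* = 24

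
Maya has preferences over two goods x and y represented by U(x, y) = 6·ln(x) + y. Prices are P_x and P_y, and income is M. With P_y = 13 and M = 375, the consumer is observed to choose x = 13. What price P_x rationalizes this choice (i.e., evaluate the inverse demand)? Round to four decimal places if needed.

Set MRS = P_x/P_y: (6/x)/1 = P_x/P_y.
So x*(P_x,P_y) = 6·P_y/P_x, independent of income; and y* = (M − 6·P_y)/P_y.
Set x* = 13 in the demand function and solve for P_x: P_x = 6.

P_x = 6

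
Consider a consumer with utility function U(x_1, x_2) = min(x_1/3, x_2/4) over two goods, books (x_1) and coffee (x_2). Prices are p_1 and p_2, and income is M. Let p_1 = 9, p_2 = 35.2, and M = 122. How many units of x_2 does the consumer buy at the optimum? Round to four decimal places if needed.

x_2* = 2.9082

Demand: x_1*(p_1,p_2,M) = 3·M/(3·p_1 + 4·p_2), x_2* = 4·M/(3·p_1 + 4·p_2).
Here 3·9 + 4·35.2 = 167.8, giving x_2* = 2.9082.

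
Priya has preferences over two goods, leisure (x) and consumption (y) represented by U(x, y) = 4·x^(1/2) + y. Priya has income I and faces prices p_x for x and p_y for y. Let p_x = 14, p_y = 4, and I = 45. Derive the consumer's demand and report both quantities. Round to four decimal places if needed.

x* = 0.3265, y* = 10.1071

Utility is quasi-linear in y; the FOC for x is 2/√x = p_x/p_y.
Solve: √x = 2·p_y/p_x, so x*(p_x,p_y) = (2·p_y/p_x)², and y* = (I − p_x·x*)/p_y.
Plugging in: x* = (2·4/14)² = 0.3265, y* = 10.1071.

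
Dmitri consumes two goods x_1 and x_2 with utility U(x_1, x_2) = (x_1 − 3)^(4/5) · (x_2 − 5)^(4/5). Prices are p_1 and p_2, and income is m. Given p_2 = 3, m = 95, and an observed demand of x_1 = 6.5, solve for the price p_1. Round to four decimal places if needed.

p_1 = 8

This is Cobb-Douglas in (x_1−3, x_2−5): tangency gives 0.8·p_2·(x_2−5) = 0.8·p_1·(x_1−3).
After buying the subsistence bundle (3, 5), a share 0.5 of the remaining income goes to x_1: x_1* = 3 + 0.5·(m − 3p_1 − 5p_2)/p_1.
Set x_1* = 6.5 in the demand function and solve for p_1: p_1 = 8.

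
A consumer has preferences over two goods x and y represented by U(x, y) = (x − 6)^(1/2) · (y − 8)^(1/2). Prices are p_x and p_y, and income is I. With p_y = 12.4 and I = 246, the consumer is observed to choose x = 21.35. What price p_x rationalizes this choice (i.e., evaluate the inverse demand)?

p_x = 4

Let x' = x−6, y' = y−8. MRS = y'/x' = p_x/p_y.
Substituting into the budget: x* = 6 + 0.5·(I − 6·p_x − 8·p_y)/p_x, and y* = 8 + 0.5·(…)/p_y.
Set x* = 21.35 in the demand function and solve for p_x: p_x = 4.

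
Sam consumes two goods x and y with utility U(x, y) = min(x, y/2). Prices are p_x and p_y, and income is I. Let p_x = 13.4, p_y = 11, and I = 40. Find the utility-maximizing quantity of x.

x* = 1.1299

Demand: x*(p_x,p_y,I) = I/(p_x + 2·p_y), y* = 2·I/(p_x + 2·p_y).
Here 13.4 + 2·11 = 35.4, giving x* = 1.1299.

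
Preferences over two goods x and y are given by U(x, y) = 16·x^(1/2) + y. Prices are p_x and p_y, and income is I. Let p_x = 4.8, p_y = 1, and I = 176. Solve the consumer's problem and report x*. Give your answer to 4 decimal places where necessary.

x* = 2.7778

Solve: √x = 8·p_y/p_x, so x*(p_x,p_y) = (8·p_y/p_x)², and y* = (I − p_x·x*)/p_y.
Plugging in: x* = (8·1/4.8)² = 2.7778.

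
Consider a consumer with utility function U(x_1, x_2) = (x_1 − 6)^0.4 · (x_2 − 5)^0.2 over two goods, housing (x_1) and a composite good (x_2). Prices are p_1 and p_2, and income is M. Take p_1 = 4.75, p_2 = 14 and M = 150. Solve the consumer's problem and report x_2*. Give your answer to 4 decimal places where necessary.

MRS = 2·(x_2−5)/(x_1−6). Tangency with p_1/p_2 gives x_2−5 = (1/2)·(p_1/p_2)·(x_1−6).
After buying the subsistence bundle (6, 5), a share 2/3 of the remaining income goes to x_1: x_1* = 6 + 2/3·(M − 6p_1 − 5p_2)/p_1.
Discretionary income = 150 − 6·4.75 − 5·14 = 51.5; x_2* = 5 + 1/3·51.5/14 = 6.2262.

x_2* = 6.2262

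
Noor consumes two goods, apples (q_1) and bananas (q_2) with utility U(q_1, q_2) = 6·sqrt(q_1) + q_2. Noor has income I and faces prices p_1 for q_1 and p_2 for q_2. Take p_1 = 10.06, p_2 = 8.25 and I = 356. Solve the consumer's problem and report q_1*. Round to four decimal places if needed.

q_1* = 6.0528

Set MRS = p_1/p_2: 3·q_1^(−1/2) = p_1/p_2.
Solve: √q_1 = 3·p_2/p_1, so q_1*(p_1,p_2) = (3·p_2/p_1)², and q_2* = (I − p_1·q_1*)/p_2.
Plugging in: q_1* = (3·8.25/10.06)² = 6.0528.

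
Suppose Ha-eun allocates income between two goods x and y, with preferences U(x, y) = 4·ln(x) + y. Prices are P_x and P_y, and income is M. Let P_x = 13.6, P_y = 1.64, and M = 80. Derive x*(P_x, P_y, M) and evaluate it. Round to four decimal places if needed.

x* = 0.4824

MU_x = 4/x, MU_y = 1. Tangency: 4/x = P_x/P_y.
So x*(P_x,P_y) = 4·P_y/P_x, independent of income; and y* = (M − 4·P_y)/P_y.
At the given prices: x* = 4·1.64/13.6 = 0.4824.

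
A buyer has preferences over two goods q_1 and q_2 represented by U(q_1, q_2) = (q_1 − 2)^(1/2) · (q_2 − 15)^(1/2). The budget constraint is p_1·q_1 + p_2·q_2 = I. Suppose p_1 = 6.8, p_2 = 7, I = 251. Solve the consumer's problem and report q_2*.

q_2* = 24.4571

MRS = (q_2−15)/(q_1−2). Tangency with p_1/p_2 gives q_2−15 = (p_1/p_2)·(q_1−2).
After buying the subsistence bundle (2, 15), a share 0.5 of the remaining income goes to q_1: q_1* = 2 + 0.5·(I − 2p_1 − 15p_2)/p_1.
Discretionary income = 251 − 2·6.8 − 15·7 = 132.4; q_2* = 15 + 0.5·132.4/7 = 24.4571.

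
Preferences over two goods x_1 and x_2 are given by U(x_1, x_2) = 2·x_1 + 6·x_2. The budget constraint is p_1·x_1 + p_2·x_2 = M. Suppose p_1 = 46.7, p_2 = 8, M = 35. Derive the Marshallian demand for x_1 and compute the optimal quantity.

Perfect substitutes: compare marginal utility per dollar. 2/p_1 vs 6/p_2 → 0.0428 vs 0.75.
x_2 gives more utility per dollar, so spend all income on x_2: x_2* = M/p_2, x_1* = 0.
Numerically: x_1* = 0, x_2* = 4.375.

x_1* = 0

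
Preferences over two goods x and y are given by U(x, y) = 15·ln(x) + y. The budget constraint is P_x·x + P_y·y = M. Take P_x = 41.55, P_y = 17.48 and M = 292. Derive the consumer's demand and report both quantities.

Set MRS = P_x/P_y: (15/x)/1 = P_x/P_y.
So x*(P_x,P_y) = 15·P_y/P_x, independent of income; and y* = (M − 15·P_y)/P_y.
At the given prices: x* = 15·17.48/41.55 = 6.3105, and y* = 1.7048.

x* = 6.3105, y* = 1.7048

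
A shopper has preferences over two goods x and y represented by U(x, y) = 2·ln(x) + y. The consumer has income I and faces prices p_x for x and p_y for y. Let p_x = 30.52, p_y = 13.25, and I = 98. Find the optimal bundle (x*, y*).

At the given prices: x* = 2·13.25/30.52 = 0.8683, and y* = 5.3962.

x* = 0.8683, y* = 5.3962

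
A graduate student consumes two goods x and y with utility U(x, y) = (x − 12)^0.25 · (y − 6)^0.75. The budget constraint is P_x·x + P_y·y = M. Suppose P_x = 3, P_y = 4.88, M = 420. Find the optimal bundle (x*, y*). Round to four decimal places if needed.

x* = 41.56, y* = 60.5164

Let x' = x−12, y' = y−6. MRS = (1/3)·y'/x' = P_x/P_y.
After buying the subsistence bundle (12, 6), a share 0.25 of the remaining income goes to x: x* = 12 + 0.25·(M − 12P_x − 6P_y)/P_x.
Discretionary income = 420 − 12·3 − 6·4.88 = 354.72; x* = 12 + 0.25·354.72/3 = 41.56; y* = 6 + 0.75·354.72/4.88 = 60.5164.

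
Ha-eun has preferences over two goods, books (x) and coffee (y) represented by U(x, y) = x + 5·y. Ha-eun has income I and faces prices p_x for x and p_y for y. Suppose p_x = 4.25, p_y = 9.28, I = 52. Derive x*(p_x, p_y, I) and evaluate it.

x* = 0

Linear utility — the consumer picks whichever good has higher MU/price: 1/4.25 = 0.2353 vs 5/9.28 = 0.5388.
y gives more utility per dollar, so spend all income on y: y* = I/p_y, x* = 0.
Numerically: x* = 0, y* = 5.6034.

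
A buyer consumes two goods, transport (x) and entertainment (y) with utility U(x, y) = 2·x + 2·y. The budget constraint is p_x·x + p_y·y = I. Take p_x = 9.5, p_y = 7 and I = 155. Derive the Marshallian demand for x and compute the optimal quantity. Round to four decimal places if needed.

x* = 0

Perfect substitutes: compare marginal utility per dollar. 2/p_x vs 2/p_y → 0.2105 vs 0.2857.
y gives more utility per dollar, so spend all income on y: y* = I/p_y, x* = 0.
Numerically: x* = 0, y* = 22.1429.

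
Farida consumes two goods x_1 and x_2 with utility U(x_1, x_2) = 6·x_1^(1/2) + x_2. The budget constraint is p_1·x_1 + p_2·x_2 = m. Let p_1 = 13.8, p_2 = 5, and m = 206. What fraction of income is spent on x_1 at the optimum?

share on x_1 = 0.0791

Utility is quasi-linear in x_2; the FOC for x_1 is 3/√x_1 = p_1/p_2.
Thus x_1* = (3·p_2/p_1)² — independent of m — with the rest of income spent on x_2.
Plugging in: x_1* = (3·5/13.8)² = 1.1815, x_2* = 37.9391.
Expenditure on x_1: 13.8·1.1815 = 16.3043; share = 0.0791.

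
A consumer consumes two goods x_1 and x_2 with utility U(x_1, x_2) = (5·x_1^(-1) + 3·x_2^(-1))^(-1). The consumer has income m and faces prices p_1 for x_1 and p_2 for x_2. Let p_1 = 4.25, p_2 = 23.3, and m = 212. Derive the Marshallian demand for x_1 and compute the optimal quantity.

x_1* = 17.7286

MRS = MU_x_1/MU_x_2 = (5/3)·(x_2/x_1)^(2). Set equal to p_1/p_2.
Hence x_2/x_1 = ((3/5)·p_1/p_2)^(1/(2)), i.e. raised to the 0.5 power.
With the ratio pinned down, the budget gives x_1* = m/(p_1 + p_2·(x_2/x_1)) and x_2* = (x_2/x_1)·x_1*.
Numerically x_2/x_1 = 0.33082, so x_1* = 212/(4.25 + 23.3·0.33082) = 17.7286.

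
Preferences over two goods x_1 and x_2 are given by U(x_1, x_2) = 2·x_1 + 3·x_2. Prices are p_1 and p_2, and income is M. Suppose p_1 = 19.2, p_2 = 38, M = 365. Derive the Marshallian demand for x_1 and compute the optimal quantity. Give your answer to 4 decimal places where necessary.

x_1 gives more utility per dollar, so spend all income on x_1: x_1* = M/p_1, x_2* = 0.
Numerically: x_1* = 19.0104, x_2* = 0.

x_1* = 19.0104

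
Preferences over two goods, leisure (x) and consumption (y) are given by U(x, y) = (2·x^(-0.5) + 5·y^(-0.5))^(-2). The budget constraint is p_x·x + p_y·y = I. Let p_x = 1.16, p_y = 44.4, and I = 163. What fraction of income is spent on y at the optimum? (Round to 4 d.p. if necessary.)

share on y = 0.8613

MU_x ∝ 2·x^(-1.5), MU_y ∝ 5·y^(-1.5), so MRS = (2/5)·(y/x)^(1.5) = p_x/p_y.
Solve for the ratio: y/x = [(5/2)·p_x/p_y]^(2/3).
Substitute y = (y/x)·x into the budget: x* = I/(p_x + p_y·(y/x)).
Numerically y/x = 0.162185, so x* = 163/(1.16 + 44.4·0.162185) = 19.4953 and y* = 0.162185·19.4953 = 3.1618.
Expenditure on y: 44.4·3.1618 = 140.3855; share = 0.8613.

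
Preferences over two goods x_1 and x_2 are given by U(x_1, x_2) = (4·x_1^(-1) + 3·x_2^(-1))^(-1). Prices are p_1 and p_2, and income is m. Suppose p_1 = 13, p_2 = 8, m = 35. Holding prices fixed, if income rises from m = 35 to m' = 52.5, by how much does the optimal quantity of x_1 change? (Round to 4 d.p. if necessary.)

Δx_1* = 0.8016

MRS = MU_x_1/MU_x_2 = (4/3)·(x_2/x_1)^(2). Set equal to p_1/p_2.
Hence x_2/x_1 = ((3/4)·p_1/p_2)^(1/(2)), i.e. raised to the 0.5 power.
Substitute x_2 = (x_2/x_1)·x_1 into the budget: x_1* = m/(p_1 + p_2·(x_2/x_1)).
Numerically x_2/x_1 = 1.10397, so x_1* = 35/(13 + 8·1.10397) = 1.6032.
At m' = 52.5: x_1* = 2.4048. Change: 2.4048 − 1.6032 = 0.8016.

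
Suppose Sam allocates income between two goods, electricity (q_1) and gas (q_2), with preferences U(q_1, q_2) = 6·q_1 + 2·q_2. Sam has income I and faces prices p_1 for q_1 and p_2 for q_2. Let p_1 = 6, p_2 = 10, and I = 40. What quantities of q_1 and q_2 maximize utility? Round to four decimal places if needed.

Perfect substitutes: compare marginal utility per dollar. 6/p_1 vs 2/p_2 → 1 vs 0.2.
q_1 gives more utility per dollar, so spend all income on q_1: q_1* = I/p_1, q_2* = 0.
Numerically: q_1* = 6.6667, q_2* = 0.

q_1* = 6.6667, q_2* = 0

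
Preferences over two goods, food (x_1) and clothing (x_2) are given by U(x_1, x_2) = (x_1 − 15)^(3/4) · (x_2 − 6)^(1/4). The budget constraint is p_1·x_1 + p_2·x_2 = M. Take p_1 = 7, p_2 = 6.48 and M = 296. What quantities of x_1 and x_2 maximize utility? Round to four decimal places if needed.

This is Cobb-Douglas in (x_1−15, x_2−6): tangency gives 0.75·p_2·(x_2−6) = 0.25·p_1·(x_1−15).
After buying the subsistence bundle (15, 6), a share 0.75 of the remaining income goes to x_1: x_1* = 15 + 0.75·(M − 15p_1 − 6p_2)/p_1.
Discretionary income = 296 − 15·7 − 6·6.48 = 152.12; x_1* = 15 + 0.75·152.12/7 = 31.2986; x_2* = 6 + 0.25·152.12/6.48 = 11.8688.

x_1* = 31.2986, x_2* = 11.8688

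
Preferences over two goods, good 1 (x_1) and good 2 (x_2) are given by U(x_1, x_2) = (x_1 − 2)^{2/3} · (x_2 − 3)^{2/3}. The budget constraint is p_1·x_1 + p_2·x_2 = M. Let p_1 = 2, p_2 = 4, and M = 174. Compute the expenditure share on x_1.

share on x_1 = 0.477

Let x_1' = x_1−2, x_2' = x_2−3. MRS = x_2'/x_1' = p_1/p_2.
After buying the subsistence bundle (2, 3), a share 0.5 of the remaining income goes to x_1: x_1* = 2 + 0.5·(M − 2p_1 − 3p_2)/p_1.
Discretionary income = 174 − 2·2 − 3·4 = 158; x_1* = 2 + 0.5·158/2 = 41.5; x_2* = 3 + 0.5·158/4 = 22.75.
Expenditure on x_1: 2·41.5 = 83; share = 0.477.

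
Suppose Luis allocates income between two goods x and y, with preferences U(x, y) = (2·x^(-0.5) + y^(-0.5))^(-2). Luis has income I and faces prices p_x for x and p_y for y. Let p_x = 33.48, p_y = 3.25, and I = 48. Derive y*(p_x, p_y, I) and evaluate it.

y* = 3.316

MU_x ∝ 2·x^(-1.5), MU_y ∝ y^(-1.5), so MRS = 2·(y/x)^(1.5) = p_x/p_y.
Hence y/x = ((1/2)·p_x/p_y)^(1/(1.5)), i.e. raised to the 2/3 power.
With the ratio pinned down, the budget gives x* = I/(p_x + p_y·(y/x)) and y* = (y/x)·x*.
Numerically y/x = 2.982506, so x* = 48/(33.48 + 3.25·2.982506) = 1.1118 and y* = 2.982506·1.1118 = 3.316.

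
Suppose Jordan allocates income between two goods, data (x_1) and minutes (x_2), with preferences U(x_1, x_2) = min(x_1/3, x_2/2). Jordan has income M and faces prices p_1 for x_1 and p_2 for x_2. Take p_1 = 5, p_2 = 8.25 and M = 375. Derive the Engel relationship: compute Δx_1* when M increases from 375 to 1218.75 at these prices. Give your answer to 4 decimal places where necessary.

Δx_1* = 80.3571

Leontief preferences: the optimum is at the kink where x_1/3 = x_2/2, i.e. x_2 = (2/3)·x_1.
Budget: p_1·x_1 + p_2·(2/3)·x_1 = M, so (3·p_1 + 2·p_2)·x_1 = 3·M.
Demand: x_1*(p_1,p_2,M) = 3·M/(3·p_1 + 2·p_2), x_2* = 2·M/(3·p_1 + 2·p_2).
Here 3·5 + 2·8.25 = 31.5, giving x_1* = 35.7143.
At M' = 1218.75: x_1* = 116.0714. Change: 116.0714 − 35.7143 = 80.3571.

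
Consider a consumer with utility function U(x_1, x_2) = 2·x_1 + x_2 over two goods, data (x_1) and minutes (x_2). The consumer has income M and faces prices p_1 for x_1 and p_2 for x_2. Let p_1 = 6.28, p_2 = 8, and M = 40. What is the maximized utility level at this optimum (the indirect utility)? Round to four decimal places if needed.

Perfect substitutes: compare marginal utility per dollar. 2/p_1 vs 1/p_2 → 0.3185 vs 0.125.
x_1 gives more utility per dollar, so spend all income on x_1: x_1* = M/p_1, x_2* = 0.
Numerically: x_1* = 6.3694, x_2* = 0.
Utility at the optimum: U(6.3694, 0) = 12.7389.

V = 12.7389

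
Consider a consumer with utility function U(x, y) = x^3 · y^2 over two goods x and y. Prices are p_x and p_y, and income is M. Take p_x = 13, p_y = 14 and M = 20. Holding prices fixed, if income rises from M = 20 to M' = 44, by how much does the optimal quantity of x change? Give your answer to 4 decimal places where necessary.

Δx* = 1.1077

MU_x/MU_y = (3·y)/(2·x); tangency sets this equal to p_x/p_y.
So 3·p_y·y = 2·p_x·x; combined with the budget, a share 0.6 of income goes to x.
Demand: x*(p_x,p_y,M) = 0.6·M/p_x and y* = 0.4·M/p_y.
At p_x=13, p_y=14, M=20: x* = 0.6·20/13 = 0.9231.
At M' = 44: x* = 2.0308. Change: 2.0308 − 0.9231 = 1.1077.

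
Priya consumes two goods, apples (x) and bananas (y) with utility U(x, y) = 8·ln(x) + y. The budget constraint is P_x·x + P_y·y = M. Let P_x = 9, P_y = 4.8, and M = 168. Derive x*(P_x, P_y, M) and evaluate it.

x* = 4.2667

MU_x = 8/x, MU_y = 1. Tangency: 8/x = P_x/P_y.
So x*(P_x,P_y) = 8·P_y/P_x, independent of income; and y* = (M − 8·P_y)/P_y.
At the given prices: x* = 8·4.8/9 = 4.2667.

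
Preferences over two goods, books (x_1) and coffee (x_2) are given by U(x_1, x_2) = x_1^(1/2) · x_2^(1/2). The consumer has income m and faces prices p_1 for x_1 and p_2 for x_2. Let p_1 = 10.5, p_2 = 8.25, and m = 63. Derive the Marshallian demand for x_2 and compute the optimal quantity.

x_2* = 3.8182

Demand: x_1*(p_1,p_2,m) = 0.5·m/p_1 and x_2* = 0.5·m/p_2.
At p_1=10.5, p_2=8.25, m=63: x_2* = 0.5·63/8.25 = 3.8182.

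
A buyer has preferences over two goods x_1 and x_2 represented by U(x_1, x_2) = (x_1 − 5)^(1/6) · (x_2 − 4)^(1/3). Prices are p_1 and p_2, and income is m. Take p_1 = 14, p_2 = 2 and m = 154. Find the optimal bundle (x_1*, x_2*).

Substituting into the budget: x_1* = 5 + 1/3·(m − 5·p_1 − 4·p_2)/p_1, and x_2* = 4 + 2/3·(…)/p_2.
Discretionary income = 154 − 5·14 − 4·2 = 76; x_1* = 5 + 1/3·76/14 = 6.8095; x_2* = 4 + 2/3·76/2 = 29.3333.

x_1* = 6.8095, x_2* = 29.3333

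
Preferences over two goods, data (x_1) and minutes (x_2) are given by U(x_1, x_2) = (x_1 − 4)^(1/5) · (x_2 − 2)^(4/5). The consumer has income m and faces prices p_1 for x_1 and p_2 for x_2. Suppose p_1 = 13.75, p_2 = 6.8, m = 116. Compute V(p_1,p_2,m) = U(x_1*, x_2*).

After buying the subsistence bundle (4, 2), a share 0.2 of the remaining income goes to x_1: x_1* = 4 + 0.2·(m − 4p_1 − 2p_2)/p_1.
Discretionary income = 116 − 4·13.75 − 2·6.8 = 47.4; x_1* = 4 + 0.2·47.4/13.75 = 4.6895; x_2* = 2 + 0.8·47.4/6.8 = 7.5765.
Utility at the optimum: U(4.6895, 7.5765) = 3.671.

V = 3.671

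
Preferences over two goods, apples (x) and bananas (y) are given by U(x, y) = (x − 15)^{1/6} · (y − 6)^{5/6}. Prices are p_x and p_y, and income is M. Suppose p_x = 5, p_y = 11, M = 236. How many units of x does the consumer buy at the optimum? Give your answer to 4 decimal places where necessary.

After buying the subsistence bundle (15, 6), a share 1/6 of the remaining income goes to x: x* = 15 + 1/6·(M − 15p_x − 6p_y)/p_x.
Discretionary income = 236 − 15·5 − 6·11 = 95; x* = 15 + 1/6·95/5 = 18.1667.

x* = 18.1667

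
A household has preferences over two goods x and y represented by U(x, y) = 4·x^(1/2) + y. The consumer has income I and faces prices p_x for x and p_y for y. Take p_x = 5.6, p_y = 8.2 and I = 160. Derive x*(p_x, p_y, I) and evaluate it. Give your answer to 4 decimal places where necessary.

x* = 8.5765

Set MRS = p_x/p_y: 2·x^(−1/2) = p_x/p_y.
Thus x* = (2·p_y/p_x)² — independent of I — with the rest of income spent on y.
Plugging in: x* = (2·8.2/5.6)² = 8.5765.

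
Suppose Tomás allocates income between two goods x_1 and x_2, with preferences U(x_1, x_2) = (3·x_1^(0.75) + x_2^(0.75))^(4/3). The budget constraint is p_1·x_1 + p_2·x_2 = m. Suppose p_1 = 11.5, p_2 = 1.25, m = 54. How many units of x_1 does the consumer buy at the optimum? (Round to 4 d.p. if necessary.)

x_1* = 0.4424

From the CES first-order condition, 3·(x_2/x_1)^(0.25) = p_1/p_2.
Solve for the ratio: x_2/x_1 = [(1/3)·p_1/p_2]^(4).
Substitute x_2 = (x_2/x_1)·x_1 into the budget: x_1* = m/(p_1 + p_2·(x_2/x_1)).
Numerically x_2/x_1 = 88.443575, so x_1* = 54/(11.5 + 1.25·88.443575) = 0.4424.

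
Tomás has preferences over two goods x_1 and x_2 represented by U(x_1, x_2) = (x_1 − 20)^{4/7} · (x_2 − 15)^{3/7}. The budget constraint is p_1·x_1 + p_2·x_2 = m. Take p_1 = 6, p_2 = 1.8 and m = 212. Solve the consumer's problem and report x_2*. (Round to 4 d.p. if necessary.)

x_2* = 30.4762

Let x_1' = x_1−20, x_2' = x_2−15. MRS = (4/3)·x_2'/x_1' = p_1/p_2.
Substituting into the budget: x_1* = 20 + 4/7·(m − 20·p_1 − 15·p_2)/p_1, and x_2* = 15 + 3/7·(…)/p_2.
Discretionary income = 212 − 20·6 − 15·1.8 = 65; x_2* = 15 + 3/7·65/1.8 = 30.4762.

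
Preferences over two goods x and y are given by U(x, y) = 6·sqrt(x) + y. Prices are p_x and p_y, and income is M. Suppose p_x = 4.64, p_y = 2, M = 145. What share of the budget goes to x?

share on x = 0.0535

MU_x = 3/√x, MU_y = 1. Tangency: 3/√x = p_x/p_y.
Solve: √x = 3·p_y/p_x, so x*(p_x,p_y) = (3·p_y/p_x)², and y* = (M − p_x·x*)/p_y.
Plugging in: x* = (3·2/4.64)² = 1.6721, y* = 68.6207.
Expenditure on x: 4.64·1.6721 = 7.7586; share = 0.0535.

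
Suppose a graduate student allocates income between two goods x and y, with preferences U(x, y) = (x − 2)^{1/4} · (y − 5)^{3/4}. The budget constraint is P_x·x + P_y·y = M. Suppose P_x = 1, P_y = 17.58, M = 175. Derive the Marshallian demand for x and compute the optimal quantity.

x* = 23.275

MRS = (1/3)·(y−5)/(x−2). Tangency with P_x/P_y gives y−5 = 3·(P_x/P_y)·(x−2).
After buying the subsistence bundle (2, 5), a share 0.25 of the remaining income goes to x: x* = 2 + 0.25·(M − 2P_x − 5P_y)/P_x.
Discretionary income = 175 − 2·1 − 5·17.58 = 85.1; x* = 2 + 0.25·85.1/1 = 23.275.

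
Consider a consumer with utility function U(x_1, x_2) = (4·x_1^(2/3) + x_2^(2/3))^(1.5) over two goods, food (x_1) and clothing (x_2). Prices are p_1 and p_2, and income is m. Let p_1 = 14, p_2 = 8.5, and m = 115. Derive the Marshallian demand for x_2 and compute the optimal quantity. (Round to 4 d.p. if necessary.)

With the ratio pinned down, the budget gives x_1* = m/(p_1 + p_2·(x_2/x_1)) and x_2* = (x_2/x_1)·x_1*.
Numerically x_2/x_1 = 0.069815, so x_1* = 115/(14 + 8.5·0.069815) = 7.8803 and x_2* = 0.069815·7.8803 = 0.5502.

x_2* = 0.5502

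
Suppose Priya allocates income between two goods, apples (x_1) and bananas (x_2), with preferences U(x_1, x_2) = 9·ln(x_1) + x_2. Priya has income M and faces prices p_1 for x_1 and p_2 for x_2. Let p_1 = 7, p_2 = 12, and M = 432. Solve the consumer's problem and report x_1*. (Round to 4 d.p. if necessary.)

x_1* = 15.4286

Set MRS = p_1/p_2: (9/x_1)/1 = p_1/p_2.
So x_1*(p_1,p_2) = 9·p_2/p_1, independent of income; and x_2* = (M − 9·p_2)/p_2.
At the given prices: x_1* = 9·12/7 = 15.4286.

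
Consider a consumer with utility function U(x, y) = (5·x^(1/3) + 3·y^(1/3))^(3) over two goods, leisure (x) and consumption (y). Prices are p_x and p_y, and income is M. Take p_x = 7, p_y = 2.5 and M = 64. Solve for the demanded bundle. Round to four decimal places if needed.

MRS = MU_x/MU_y = (5/3)·(y/x)^(2/3). Set equal to p_x/p_y.
Solve for the ratio: y/x = [(3/5)·p_x/p_y]^(1.5).
Substitute y = (y/x)·x into the budget: x* = M/(p_x + p_y·(y/x)).
Numerically y/x = 2.177529, so x* = 64/(7 + 2.5·2.177529) = 5.1431 and y* = 2.177529·5.1431 = 11.1993.

x* = 5.1431, y* = 11.1993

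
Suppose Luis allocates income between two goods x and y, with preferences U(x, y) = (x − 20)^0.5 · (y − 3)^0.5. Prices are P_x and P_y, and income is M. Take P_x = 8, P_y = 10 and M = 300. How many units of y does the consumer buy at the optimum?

This is Cobb-Douglas in (x−20, y−3): tangency gives 0.5·P_y·(y−3) = 0.5·P_x·(x−20).
Substituting into the budget: x* = 20 + 0.5·(M − 20·P_x − 3·P_y)/P_x, and y* = 3 + 0.5·(…)/P_y.
Discretionary income = 300 − 20·8 − 3·10 = 110; y* = 3 + 0.5·110/10 = 8.5.

y* = 8.5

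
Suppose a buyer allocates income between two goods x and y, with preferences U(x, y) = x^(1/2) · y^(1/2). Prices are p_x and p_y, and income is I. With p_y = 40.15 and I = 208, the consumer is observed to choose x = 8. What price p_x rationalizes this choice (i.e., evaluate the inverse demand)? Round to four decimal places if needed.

MU_x/MU_y = (0.5·y)/(0.5·x); tangency sets this equal to p_x/p_y.
Rearranging, p_y·y = p_x·x. Substituting into the budget gives p_x·x·(1 + 1) = I.
Demand: x*(p_x,p_y,I) = 0.5·I/p_x and y* = 0.5·I/p_y.
Set x* = 8 in the demand function and solve for p_x: p_x = 13.

p_x = 13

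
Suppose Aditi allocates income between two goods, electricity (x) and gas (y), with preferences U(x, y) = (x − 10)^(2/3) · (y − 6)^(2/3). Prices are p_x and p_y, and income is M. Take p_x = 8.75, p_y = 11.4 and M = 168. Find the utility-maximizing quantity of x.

This is Cobb-Douglas in (x−10, y−6): tangency gives 2/3·p_y·(y−6) = 2/3·p_x·(x−10).
After buying the subsistence bundle (10, 6), a share 0.5 of the remaining income goes to x: x* = 10 + 0.5·(M − 10p_x − 6p_y)/p_x.
Discretionary income = 168 − 10·8.75 − 6·11.4 = 12.1; x* = 10 + 0.5·12.1/8.75 = 10.6914.

x* = 10.6914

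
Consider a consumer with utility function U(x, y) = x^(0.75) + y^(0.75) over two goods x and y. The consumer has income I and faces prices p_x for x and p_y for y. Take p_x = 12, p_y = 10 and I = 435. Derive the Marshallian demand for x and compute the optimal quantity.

From the CES first-order condition, (y/x)^(0.25) = p_x/p_y.
Solve for the ratio: y/x = [p_x/p_y]^(4).
Substitute y = (y/x)·x into the budget: x* = I/(p_x + p_y·(y/x)).
Numerically y/x = 2.0736, so x* = 435/(12 + 10·2.0736) = 13.2881.

x* = 13.2881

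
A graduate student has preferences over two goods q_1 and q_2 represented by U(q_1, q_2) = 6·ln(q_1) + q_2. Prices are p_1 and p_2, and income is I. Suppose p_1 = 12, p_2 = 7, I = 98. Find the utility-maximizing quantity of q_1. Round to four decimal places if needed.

Set MRS = p_1/p_2: (6/q_1)/1 = p_1/p_2.
So q_1*(p_1,p_2) = 6·p_2/p_1, independent of income; and q_2* = (I − 6·p_2)/p_2.
At the given prices: q_1* = 6·7/12 = 3.5.

q_1* = 3.5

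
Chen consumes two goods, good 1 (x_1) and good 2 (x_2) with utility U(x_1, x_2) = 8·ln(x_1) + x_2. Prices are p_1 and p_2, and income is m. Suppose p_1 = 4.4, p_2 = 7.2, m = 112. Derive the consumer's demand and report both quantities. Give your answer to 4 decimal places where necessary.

x_1* = 13.0909, x_2* = 7.5556

MU_x_1 = 8/x_1, MU_x_2 = 1. Tangency: 8/x_1 = p_1/p_2.
So x_1*(p_1,p_2) = 8·p_2/p_1, independent of income; and x_2* = (m − 8·p_2)/p_2.
At the given prices: x_1* = 8·7.2/4.4 = 13.0909, and x_2* = 7.5556.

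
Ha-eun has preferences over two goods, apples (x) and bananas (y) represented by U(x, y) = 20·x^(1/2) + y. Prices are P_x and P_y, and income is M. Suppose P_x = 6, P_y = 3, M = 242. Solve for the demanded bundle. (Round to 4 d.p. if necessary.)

Utility is quasi-linear in y; the FOC for x is 10/√x = P_x/P_y.
Thus x* = (10·P_y/P_x)² — independent of M — with the rest of income spent on y.
Plugging in: x* = (10·3/6)² = 25, y* = 30.6667.

x* = 25, y* = 30.6667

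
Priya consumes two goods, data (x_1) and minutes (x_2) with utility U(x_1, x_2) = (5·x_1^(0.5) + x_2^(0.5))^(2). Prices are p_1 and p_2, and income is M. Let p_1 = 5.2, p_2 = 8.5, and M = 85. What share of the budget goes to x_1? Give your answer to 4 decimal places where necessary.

share on x_1 = 0.9761

MU_x_1 ∝ 5·x_1^(-0.5), MU_x_2 ∝ x_2^(-0.5), so MRS = 5·(x_2/x_1)^(0.5) = p_1/p_2.
Hence x_2/x_1 = ((1/5)·p_1/p_2)^(1/(0.5)), i.e. raised to the 2 power.
With the ratio pinned down, the budget gives x_1* = M/(p_1 + p_2·(x_2/x_1)) and x_2* = (x_2/x_1)·x_1*.
Numerically x_2/x_1 = 0.01497, so x_1* = 85/(5.2 + 8.5·0.01497) = 15.9557 and x_2* = 0.01497·15.9557 = 0.2389.
Expenditure on x_1: 5.2·15.9557 = 82.9697; share = 0.9761.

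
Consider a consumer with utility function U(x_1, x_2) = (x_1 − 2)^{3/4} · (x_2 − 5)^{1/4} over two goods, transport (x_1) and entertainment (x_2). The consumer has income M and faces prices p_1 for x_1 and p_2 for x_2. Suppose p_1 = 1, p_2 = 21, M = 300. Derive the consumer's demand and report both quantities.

This is Cobb-Douglas in (x_1−2, x_2−5): tangency gives 0.75·p_2·(x_2−5) = 0.25·p_1·(x_1−2).
After buying the subsistence bundle (2, 5), a share 0.75 of the remaining income goes to x_1: x_1* = 2 + 0.75·(M − 2p_1 − 5p_2)/p_1.
Discretionary income = 300 − 2·1 − 5·21 = 193; x_1* = 2 + 0.75·193/1 = 146.75; x_2* = 5 + 0.25·193/21 = 7.2976.

x_1* = 146.75, x_2* = 7.2976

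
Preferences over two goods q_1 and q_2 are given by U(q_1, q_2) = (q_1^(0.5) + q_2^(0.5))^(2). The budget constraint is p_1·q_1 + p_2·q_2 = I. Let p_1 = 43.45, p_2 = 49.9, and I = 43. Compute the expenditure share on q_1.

share on q_1 = 0.5345

MU_q_1 ∝ q_1^(-0.5), MU_q_2 ∝ q_2^(-0.5), so MRS = (q_2/q_1)^(0.5) = p_1/p_2.
Solve for the ratio: q_2/q_1 = [p_1/p_2]^(2).
Substitute q_2 = (q_2/q_1)·q_1 into the budget: q_1* = I/(p_1 + p_2·(q_2/q_1)).
Numerically q_2/q_1 = 0.758191, so q_1* = 43/(43.45 + 49.9·0.758191) = 0.529 and q_2* = 0.758191·0.529 = 0.4011.
Expenditure on q_1: 43.45·0.529 = 22.9855; share = 0.5345.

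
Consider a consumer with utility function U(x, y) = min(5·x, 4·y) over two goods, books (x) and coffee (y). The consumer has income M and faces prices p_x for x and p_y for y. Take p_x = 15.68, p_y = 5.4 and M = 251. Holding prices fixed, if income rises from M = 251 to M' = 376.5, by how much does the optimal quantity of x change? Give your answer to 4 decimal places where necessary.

Leontief preferences: the optimum is at the kink where x/4 = y/5, i.e. y = (5/4)·x.
Budget: p_x·x + p_y·(5/4)·x = M, so (4·p_x + 5·p_y)·x = 4·M.
Demand: x*(p_x,p_y,M) = 4·M/(4·p_x + 5·p_y), y* = 5·M/(4·p_x + 5·p_y).
Here 4·15.68 + 5·5.4 = 89.72, giving x* = 11.1904.
At M' = 376.5: x* = 16.7856. Change: 16.7856 − 11.1904 = 5.5952.

Δx* = 5.5952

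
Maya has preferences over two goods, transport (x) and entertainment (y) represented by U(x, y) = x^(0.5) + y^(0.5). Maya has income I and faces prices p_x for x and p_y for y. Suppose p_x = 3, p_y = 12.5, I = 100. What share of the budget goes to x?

MU_x ∝ x^(-0.5), MU_y ∝ y^(-0.5), so MRS = (y/x)^(0.5) = p_x/p_y.
Hence y/x = (p_x/p_y)^(1/(0.5)), i.e. raised to the 2 power.
Substitute y = (y/x)·x into the budget: x* = I/(p_x + p_y·(y/x)).
Numerically y/x = 0.0576, so x* = 100/(3 + 12.5·0.0576) = 26.8817 and y* = 0.0576·26.8817 = 1.5484.
Expenditure on x: 3·26.8817 = 80.6452; share = 0.8065.

share on x = 0.8065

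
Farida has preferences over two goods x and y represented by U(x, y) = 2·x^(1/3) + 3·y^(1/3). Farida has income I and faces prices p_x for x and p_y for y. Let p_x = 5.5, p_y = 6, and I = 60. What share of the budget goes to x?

share on x = 0.3625

From the CES first-order condition, (2/3)·(y/x)^(2/3) = p_x/p_y.
Solve for the ratio: y/x = [(3/2)·p_x/p_y]^(1.5).
Substitute y = (y/x)·x into the budget: x* = I/(p_x + p_y·(y/x)).
Numerically y/x = 1.61233, so x* = 60/(5.5 + 6·1.61233) = 3.9541 and y* = 1.61233·3.9541 = 6.3754.
Expenditure on x: 5.5·3.9541 = 21.7478; share = 0.3625.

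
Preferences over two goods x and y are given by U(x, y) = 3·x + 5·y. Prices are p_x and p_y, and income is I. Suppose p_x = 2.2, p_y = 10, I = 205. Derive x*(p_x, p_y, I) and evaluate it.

x* = 93.1818

Numerically: x* = 93.1818, y* = 0.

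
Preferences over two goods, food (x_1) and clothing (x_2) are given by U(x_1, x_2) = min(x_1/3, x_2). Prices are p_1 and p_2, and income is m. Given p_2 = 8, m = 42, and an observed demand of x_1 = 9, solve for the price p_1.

Leontief preferences: the optimum is at the kink where x_1/3 = x_2/1, i.e. x_2 = (1/3)·x_1.
Budget: p_1·x_1 + p_2·(1/3)·x_1 = m, so (3·p_1 + p_2)·x_1 = 3·m.
Demand: x_1*(p_1,p_2,m) = 3·m/(3·p_1 + p_2), x_2* = m/(3·p_1 + p_2).
Set x_1* = 9 in the demand function and solve for p_1: p_1 = 2.

p_1 = 2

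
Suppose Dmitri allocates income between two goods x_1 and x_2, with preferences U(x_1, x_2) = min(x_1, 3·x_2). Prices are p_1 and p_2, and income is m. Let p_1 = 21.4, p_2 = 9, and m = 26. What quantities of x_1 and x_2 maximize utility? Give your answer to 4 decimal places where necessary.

x_1* = 1.0656, x_2* = 0.3552

Leontief preferences: the optimum is at the kink where x_1/3 = x_2/1, i.e. x_2 = (1/3)·x_1.
Budget: p_1·x_1 + p_2·(1/3)·x_1 = m, so (3·p_1 + p_2)·x_1 = 3·m.
Demand: x_1*(p_1,p_2,m) = 3·m/(3·p_1 + p_2), x_2* = m/(3·p_1 + p_2).
Here 3·21.4 + 9 = 73.2, giving x_1* = 1.0656 and x_2* = 0.3552.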